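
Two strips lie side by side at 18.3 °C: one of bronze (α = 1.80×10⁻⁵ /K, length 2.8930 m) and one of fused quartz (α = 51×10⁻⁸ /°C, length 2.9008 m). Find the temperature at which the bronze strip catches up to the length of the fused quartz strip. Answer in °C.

T = 172.5 °C

Equal length when α₁L₁ΔT − α₂L₂ΔT = L₂ − L₁ = 7.80×10⁻³ m
α₁L₁ = 5.2074×10⁻⁵, α₂L₂ = 1.479408×10⁻⁶ → Δ(αL) = 5.0594592×10⁻⁵ m/K
ΔT = 7.80×10⁻³ / 5.0594592×10⁻⁵ = 154.167 K, so T = 18.3 + 154.167 = 172.467 °C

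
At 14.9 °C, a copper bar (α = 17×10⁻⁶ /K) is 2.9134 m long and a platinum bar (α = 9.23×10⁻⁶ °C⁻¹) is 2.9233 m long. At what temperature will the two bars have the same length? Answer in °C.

L₁(1 + α₁ΔT) = L₂(1 + α₂ΔT) ⇒ ΔT = (L₂ − L₁)/(α₁L₁ − α₂L₂)
L₂ − L₁ = 2.9233 − 2.9134 = 9.90×10⁻³ m
α₁L₁ − α₂L₂ = 17×10⁻⁶×2.9134 − 9.23×10⁻⁶×2.9233 = 2.2545741×10⁻⁵ m/K
ΔT = 9.90×10⁻³ / 2.2545741×10⁻⁵ = 439.107 K
T = 14.9 + 439.107 = 454.007 °C

T = 454.0 °C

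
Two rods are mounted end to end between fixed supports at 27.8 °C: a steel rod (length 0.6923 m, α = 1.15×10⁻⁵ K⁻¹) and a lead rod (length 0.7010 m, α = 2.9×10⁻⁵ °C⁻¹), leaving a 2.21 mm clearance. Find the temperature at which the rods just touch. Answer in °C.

T = 106 °C

Gap closes when ΔL₁ + ΔL₂ = 2.21 mm = 2.21×10⁻³ m
(α₁L₁ + α₂L₂)ΔT = g
α₁L₁ + α₂L₂ = 1.15×10⁻⁵×0.6923 + 2.9×10⁻⁵×0.7010 = 2.829045×10⁻⁵ m/K
ΔT = 2.21×10⁻³ / 2.829045×10⁻⁵ = 78.12 K
T = 27.8 + 78.12 = 105.92 °C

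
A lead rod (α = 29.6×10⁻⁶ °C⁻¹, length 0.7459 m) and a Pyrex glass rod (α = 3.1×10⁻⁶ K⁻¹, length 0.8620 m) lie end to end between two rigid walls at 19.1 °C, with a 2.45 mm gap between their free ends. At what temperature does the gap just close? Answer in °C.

α₁L₁ = 2.207864×10⁻⁵ m/K, α₂L₂ = 2.6722×10⁻⁶ m/K → total 2.475084×10⁻⁵ m/K
ΔT = g/(α₁L₁+α₂L₂) = 2.45×10⁻³ / 2.475084×10⁻⁵ = 98.99 K
T = 19.1 + 98.99 = 118.09 °C

T = 118 °C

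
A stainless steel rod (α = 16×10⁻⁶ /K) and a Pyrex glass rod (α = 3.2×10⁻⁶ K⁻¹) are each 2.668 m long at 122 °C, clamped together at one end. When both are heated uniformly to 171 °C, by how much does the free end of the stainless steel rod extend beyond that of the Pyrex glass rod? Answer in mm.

ΔT = 49 K
stainless steel: ΔL = 16×10⁻⁶ × 2.668 m × 49 = 2.0917×10⁻³ m = 2.0917 mm
Pyrex glass: ΔL = 3.2×10⁻⁶ × 2.668 m × 49 = 4.1834×10⁻⁴ m = 0.41834 mm
difference = 2.0917 − 0.41834 = 1.67336 mm

1.67 mm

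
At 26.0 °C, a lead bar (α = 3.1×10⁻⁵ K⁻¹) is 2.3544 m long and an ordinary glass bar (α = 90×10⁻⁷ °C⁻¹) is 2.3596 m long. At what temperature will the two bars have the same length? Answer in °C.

L₁(1 + α₁ΔT) = L₂(1 + α₂ΔT) ⇒ ΔT = (L₂ − L₁)/(α₁L₁ − α₂L₂)
L₂ − L₁ = 2.3596 − 2.3544 = 5.20×10⁻³ m
α₁L₁ − α₂L₂ = 3.1×10⁻⁵×2.3544 − 90×10⁻⁷×2.3596 = 5.175×10⁻⁵ m/K
ΔT = 5.20×10⁻³ / 5.175×10⁻⁵ = 100.483 K
T = 26.0 + 100.483 = 126.483 °C

T = 126.5 °C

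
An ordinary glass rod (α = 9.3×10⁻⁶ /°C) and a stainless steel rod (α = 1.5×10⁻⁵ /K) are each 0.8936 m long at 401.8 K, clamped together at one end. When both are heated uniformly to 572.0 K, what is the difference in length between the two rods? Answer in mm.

ΔT = 170.2 K
ordinary glass: ΔL = 9.3×10⁻⁶ × 0.8936 m × 170.2 = 1.4144×10⁻³ m = 1.4144 mm
stainless steel: ΔL = 1.5×10⁻⁵ × 0.8936 m × 170.2 = 2.2814×10⁻³ m = 2.2814 mm
difference = 2.2814 − 1.4144 = 0.8670 mm

0.867 mm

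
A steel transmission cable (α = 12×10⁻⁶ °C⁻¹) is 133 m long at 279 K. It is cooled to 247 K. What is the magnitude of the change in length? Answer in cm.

ΔL = 5.11 cm

|ΔT| = |247 − 279| = 32 K
ΔL = αL₀ΔT = (12×10⁻⁶)(133)(32) = 5.11×10⁻² m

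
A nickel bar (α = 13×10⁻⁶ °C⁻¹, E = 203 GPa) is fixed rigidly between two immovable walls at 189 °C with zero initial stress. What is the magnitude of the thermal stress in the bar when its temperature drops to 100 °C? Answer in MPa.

σ = 235 MPa

Fully constrained: the free strain ε = αΔT is blocked, so σ = Eε = EαΔT.
|ΔT| = 89 K
σ = 203×10⁹ × 13×10⁻⁶ × 89 = 2.35×10⁸ Pa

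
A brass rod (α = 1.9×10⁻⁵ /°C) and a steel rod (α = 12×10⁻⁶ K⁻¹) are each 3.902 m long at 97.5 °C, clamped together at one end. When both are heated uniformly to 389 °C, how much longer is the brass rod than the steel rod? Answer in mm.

ΔT = 291.5 K
brass: ΔL = 1.9×10⁻⁵ × 3.902 m × 291.5 = 2.1611×10⁻² m = 21.611 mm
steel: ΔL = 12×10⁻⁶ × 3.902 m × 291.5 = 1.3649×10⁻² m = 13.649 mm
difference = 21.611 − 13.649 = 7.962 mm

7.96 mm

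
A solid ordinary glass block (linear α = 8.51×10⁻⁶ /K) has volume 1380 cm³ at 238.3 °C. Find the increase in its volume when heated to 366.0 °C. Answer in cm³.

Isotropic solid: β ≈ 3α = 2.6×10⁻⁵ /K; ΔT = 127.7 K
ΔV = 3αV₀ΔT = 3(8.51×10⁻⁶)(1380)(127.7) = 4.50 cm³

ΔV = 4.50 cm³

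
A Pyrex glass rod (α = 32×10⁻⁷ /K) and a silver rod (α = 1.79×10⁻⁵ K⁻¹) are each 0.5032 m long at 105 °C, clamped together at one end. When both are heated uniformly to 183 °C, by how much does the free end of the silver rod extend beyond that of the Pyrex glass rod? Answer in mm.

0.577 mm

ΔT = 78 K
Pyrex glass: ΔL = 32×10⁻⁷ × 0.5032 m × 78 = 1.2560×10⁻⁴ m = 0.12560 mm
silver: ΔL = 1.79×10⁻⁵ × 0.5032 m × 78 = 7.0257×10⁻⁴ m = 0.70257 mm
difference = 0.70257 − 0.12560 = 0.57697 mm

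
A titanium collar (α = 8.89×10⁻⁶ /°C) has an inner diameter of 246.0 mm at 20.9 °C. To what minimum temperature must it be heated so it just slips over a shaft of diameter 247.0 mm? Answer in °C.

Required Δd = 247.0 − 246.0 = 1.0 mm
Δd = αd₀ΔT ⇒ ΔT = Δd/(αd₀) = 1.0 / (8.89×10⁻⁶ × 246.0) = 457.26 K
T_min = 20.9 + 457.26 = 478.16 °C

T = 478 °C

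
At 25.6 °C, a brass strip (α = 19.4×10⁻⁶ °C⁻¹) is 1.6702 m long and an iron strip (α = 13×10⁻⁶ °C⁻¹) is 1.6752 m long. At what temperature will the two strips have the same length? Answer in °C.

T = 496.2 °C

L₁(1 + α₁ΔT) = L₂(1 + α₂ΔT) ⇒ ΔT = (L₂ − L₁)/(α₁L₁ − α₂L₂)
L₂ − L₁ = 1.6752 − 1.6702 = 5.00×10⁻³ m
α₁L₁ − α₂L₂ = 19.4×10⁻⁶×1.6702 − 13×10⁻⁶×1.6752 = 1.062428×10⁻⁵ m/K
ΔT = 5.00×10⁻³ / 1.062428×10⁻⁵ = 470.620 K
T = 25.6 + 470.620 = 496.220 °C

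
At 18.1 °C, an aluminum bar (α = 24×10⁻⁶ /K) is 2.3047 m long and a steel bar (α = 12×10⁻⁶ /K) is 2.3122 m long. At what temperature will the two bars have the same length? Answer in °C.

Equal length when α₁L₁ΔT − α₂L₂ΔT = L₂ − L₁ = 7.50×10⁻³ m
α₁L₁ = 5.53128×10⁻⁵, α₂L₂ = 2.77464×10⁻⁵ → Δ(αL) = 2.75664×10⁻⁵ m/K
ΔT = 7.50×10⁻³ / 2.75664×10⁻⁵ = 272.070 K, so T = 18.1 + 272.070 = 290.170 °C

T = 290.2 °C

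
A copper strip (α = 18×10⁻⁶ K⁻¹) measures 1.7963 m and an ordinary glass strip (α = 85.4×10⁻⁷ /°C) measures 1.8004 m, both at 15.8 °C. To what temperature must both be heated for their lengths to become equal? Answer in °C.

L₁(1 + α₁ΔT) = L₂(1 + α₂ΔT) ⇒ ΔT = (L₂ − L₁)/(α₁L₁ − α₂L₂)
L₂ − L₁ = 1.8004 − 1.7963 = 4.10×10⁻³ m
α₁L₁ − α₂L₂ = 18×10⁻⁶×1.7963 − 85.4×10⁻⁷×1.8004 = 1.6957984×10⁻⁵ m/K
ΔT = 4.10×10⁻³ / 1.6957984×10⁻⁵ = 241.774 K
T = 15.8 + 241.774 = 257.574 °C

T = 257.6 °C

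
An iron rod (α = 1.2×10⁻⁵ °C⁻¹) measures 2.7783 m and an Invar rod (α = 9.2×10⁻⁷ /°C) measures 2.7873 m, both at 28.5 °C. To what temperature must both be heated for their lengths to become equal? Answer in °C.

T = 320.9 °C

L₁(1 + α₁ΔT) = L₂(1 + α₂ΔT) ⇒ ΔT = (L₂ − L₁)/(α₁L₁ − α₂L₂)
L₂ − L₁ = 2.7873 − 2.7783 = 9.00×10⁻³ m
α₁L₁ − α₂L₂ = 1.2×10⁻⁵×2.7783 − 9.2×10⁻⁷×2.7873 = 3.0775284×10⁻⁵ m/K
ΔT = 9.00×10⁻³ / 3.0775284×10⁻⁵ = 292.442 K
T = 28.5 + 292.442 = 320.942 °C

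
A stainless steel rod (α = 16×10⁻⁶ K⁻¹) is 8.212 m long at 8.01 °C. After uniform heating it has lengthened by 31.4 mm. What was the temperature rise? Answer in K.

ΔL = αL₀ΔT ⇒ ΔT = ΔL / (αL₀)
ΔT = 31.4×10⁻³ m / (16×10⁻⁶ × 8.212 m) = 238.98 K

ΔT = 239 K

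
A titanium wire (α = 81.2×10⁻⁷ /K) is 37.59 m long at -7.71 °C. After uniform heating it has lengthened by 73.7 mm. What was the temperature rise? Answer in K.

ΔL = αL₀ΔT ⇒ ΔT = ΔL / (αL₀)
ΔT = 73.7×10⁻³ m / (81.2×10⁻⁷ × 37.59 m) = 241.46 K

ΔT = 241 K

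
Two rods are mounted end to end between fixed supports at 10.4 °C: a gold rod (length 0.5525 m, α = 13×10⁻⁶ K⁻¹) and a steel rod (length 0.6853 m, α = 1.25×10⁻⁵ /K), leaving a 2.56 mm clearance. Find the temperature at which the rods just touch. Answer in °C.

T = 173 °C

Gap closes when ΔL₁ + ΔL₂ = 2.56 mm = 2.56×10⁻³ m
(α₁L₁ + α₂L₂)ΔT = g
α₁L₁ + α₂L₂ = 13×10⁻⁶×0.5525 + 1.25×10⁻⁵×0.6853 = 1.574875×10⁻⁵ m/K
ΔT = 2.56×10⁻³ / 1.574875×10⁻⁵ = 162.55 K
T = 10.4 + 162.55 = 172.95 °C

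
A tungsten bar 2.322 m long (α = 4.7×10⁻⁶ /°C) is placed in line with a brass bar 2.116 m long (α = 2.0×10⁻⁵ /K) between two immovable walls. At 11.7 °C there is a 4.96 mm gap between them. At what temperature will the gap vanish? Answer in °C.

T = 105 °C

α₁L₁ = 1.09134×10⁻⁵ m/K, α₂L₂ = 4.232×10⁻⁵ m/K → total 5.32334×10⁻⁵ m/K
ΔT = g/(α₁L₁+α₂L₂) = 4.96×10⁻³ / 5.32334×10⁻⁵ = 93.17 K
T = 11.7 + 93.17 = 104.87 °C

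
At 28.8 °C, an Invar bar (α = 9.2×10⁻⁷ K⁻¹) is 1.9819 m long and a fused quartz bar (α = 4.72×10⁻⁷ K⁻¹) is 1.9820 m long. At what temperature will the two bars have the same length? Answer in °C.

T = 141.4 °C

L₁(1 + α₁ΔT) = L₂(1 + α₂ΔT) ⇒ ΔT = (L₂ − L₁)/(α₁L₁ − α₂L₂)
L₂ − L₁ = 1.9820 − 1.9819 = 1.00×10⁻⁴ m
α₁L₁ − α₂L₂ = 9.2×10⁻⁷×1.9819 − 4.72×10⁻⁷×1.9820 = 8.87844×10⁻⁷ m/K
ΔT = 1.00×10⁻⁴ / 8.87844×10⁻⁷ = 112.632 K
T = 28.8 + 112.632 = 141.432 °C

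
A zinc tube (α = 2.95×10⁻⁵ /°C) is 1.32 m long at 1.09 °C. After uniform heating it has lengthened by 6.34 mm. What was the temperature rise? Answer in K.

ΔT = 163 K

ΔL = αL₀ΔT ⇒ ΔT = ΔL / (αL₀)
ΔT = 6.34×10⁻³ m / (2.95×10⁻⁵ × 1.32 m) = 162.81 K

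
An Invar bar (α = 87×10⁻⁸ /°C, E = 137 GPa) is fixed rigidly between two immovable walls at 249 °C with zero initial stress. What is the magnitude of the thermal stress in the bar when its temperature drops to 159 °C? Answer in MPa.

Fully constrained: the free strain ε = αΔT is blocked, so σ = Eε = EαΔT.
|ΔT| = 90 K
σ = 137×10⁹ × 87×10⁻⁸ × 90 = 1.07×10⁷ Pa

σ = 10.7 MPa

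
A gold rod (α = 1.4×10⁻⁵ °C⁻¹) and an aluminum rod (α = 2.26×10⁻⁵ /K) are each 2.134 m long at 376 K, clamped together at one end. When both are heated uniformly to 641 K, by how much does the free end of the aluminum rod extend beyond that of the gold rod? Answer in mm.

ΔT = 265 K
gold: ΔL = 1.4×10⁻⁵ × 2.134 m × 265 = 7.9171×10⁻³ m = 7.9171 mm
aluminum: ΔL = 2.26×10⁻⁵ × 2.134 m × 265 = 1.2781×10⁻² m = 12.781 mm
difference = 12.781 − 7.9171 = 4.8639 mm

4.86 mm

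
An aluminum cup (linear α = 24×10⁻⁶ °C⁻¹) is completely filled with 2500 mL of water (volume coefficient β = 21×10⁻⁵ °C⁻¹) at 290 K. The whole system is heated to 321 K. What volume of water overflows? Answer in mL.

10.7 mL

The cup also expands: β_container ≈ 3α = 7.2×10⁻⁵ /K
Net overflow = V₀(β_liq − 3α_cont)ΔT
β − 3α = 2.10×10⁻⁴ − 7.2×10⁻⁵ = 1.38×10⁻⁴ /K; ΔT = 31 K
ΔV = 2500 × 1.38×10⁻⁴ × 31 = 10.7 mL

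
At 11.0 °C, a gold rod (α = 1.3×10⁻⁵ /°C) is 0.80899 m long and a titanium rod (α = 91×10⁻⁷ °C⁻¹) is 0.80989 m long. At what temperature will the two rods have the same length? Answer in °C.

T = 297.0 °C

Equal length when α₁L₁ΔT − α₂L₂ΔT = L₂ − L₁ = 9.00×10⁻⁴ m
α₁L₁ = 1.051687×10⁻⁵, α₂L₂ = 7.369999×10⁻⁶ → Δ(αL) = 3.146871×10⁻⁶ m/K
ΔT = 9.00×10⁻⁴ / 3.146871×10⁻⁶ = 285.998 K, so T = 11.0 + 285.998 = 296.998 °C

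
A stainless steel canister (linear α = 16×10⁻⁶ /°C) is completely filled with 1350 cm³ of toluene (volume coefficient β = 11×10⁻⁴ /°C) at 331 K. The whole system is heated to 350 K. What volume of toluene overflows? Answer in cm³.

The canister also expands: β_container ≈ 3α = 4.8×10⁻⁵ /K
Net overflow = V₀(β_liq − 3α_cont)ΔT
β − 3α = 1.10×10⁻³ − 4.8×10⁻⁵ = 1.052×10⁻³ /K; ΔT = 19 K
ΔV = 1350 × 1.052×10⁻³ × 19 = 27.0 cm³

27.0 cm³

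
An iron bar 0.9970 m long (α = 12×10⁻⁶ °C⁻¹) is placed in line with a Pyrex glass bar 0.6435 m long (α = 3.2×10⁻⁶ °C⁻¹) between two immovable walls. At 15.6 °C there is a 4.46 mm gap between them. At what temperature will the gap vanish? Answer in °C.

T = 334 °C

Gap closes when ΔL₁ + ΔL₂ = 4.46 mm = 4.46×10⁻³ m
(α₁L₁ + α₂L₂)ΔT = g
α₁L₁ + α₂L₂ = 12×10⁻⁶×0.9970 + 3.2×10⁻⁶×0.6435 = 1.40232×10⁻⁵ m/K
ΔT = 4.46×10⁻³ / 1.40232×10⁻⁵ = 318.04 K
T = 15.6 + 318.04 = 333.64 °C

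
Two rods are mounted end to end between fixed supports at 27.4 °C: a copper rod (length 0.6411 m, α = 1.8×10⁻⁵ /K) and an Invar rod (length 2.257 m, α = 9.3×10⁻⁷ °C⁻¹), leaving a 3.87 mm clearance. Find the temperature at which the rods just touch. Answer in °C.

Gap closes when ΔL₁ + ΔL₂ = 3.87 mm = 3.87×10⁻³ m
(α₁L₁ + α₂L₂)ΔT = g
α₁L₁ + α₂L₂ = 1.8×10⁻⁵×0.6411 + 9.3×10⁻⁷×2.257 = 1.363881×10⁻⁵ m/K
ΔT = 3.87×10⁻³ / 1.363881×10⁻⁵ = 283.75 K
T = 27.4 + 283.75 = 311.15 °C

T = 311 °C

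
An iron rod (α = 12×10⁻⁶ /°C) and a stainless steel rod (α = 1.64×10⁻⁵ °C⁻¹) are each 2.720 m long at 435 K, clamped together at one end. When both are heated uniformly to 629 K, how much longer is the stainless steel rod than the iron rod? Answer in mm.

ΔT = 194 K
iron: ΔL = 12×10⁻⁶ × 2.720 m × 194 = 6.3322×10⁻³ m = 6.3322 mm
stainless steel: ΔL = 1.64×10⁻⁵ × 2.720 m × 194 = 8.6540×10⁻³ m = 8.6540 mm
difference = 8.6540 − 6.3322 = 2.3218 mm

2.32 mm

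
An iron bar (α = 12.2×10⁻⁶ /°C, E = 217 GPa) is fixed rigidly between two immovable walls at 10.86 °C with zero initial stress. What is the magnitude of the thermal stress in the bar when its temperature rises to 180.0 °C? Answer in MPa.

Fully constrained: the free strain ε = αΔT is blocked, so σ = Eε = EαΔT.
|ΔT| = 169.14 K
σ = 217×10⁹ × 12.2×10⁻⁶ × 169.14 = 4.48×10⁸ Pa

σ = 448 MPa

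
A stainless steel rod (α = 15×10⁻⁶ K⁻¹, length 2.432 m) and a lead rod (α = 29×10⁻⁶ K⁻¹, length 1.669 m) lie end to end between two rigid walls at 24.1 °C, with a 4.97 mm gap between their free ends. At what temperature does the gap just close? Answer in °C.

Gap closes when ΔL₁ + ΔL₂ = 4.97 mm = 4.97×10⁻³ m
(α₁L₁ + α₂L₂)ΔT = g
α₁L₁ + α₂L₂ = 15×10⁻⁶×2.432 + 29×10⁻⁶×1.669 = 8.4881×10⁻⁵ m/K
ΔT = 4.97×10⁻³ / 8.4881×10⁻⁵ = 58.553 K
T = 24.1 + 58.553 = 82.653 °C

T = 82.7 °C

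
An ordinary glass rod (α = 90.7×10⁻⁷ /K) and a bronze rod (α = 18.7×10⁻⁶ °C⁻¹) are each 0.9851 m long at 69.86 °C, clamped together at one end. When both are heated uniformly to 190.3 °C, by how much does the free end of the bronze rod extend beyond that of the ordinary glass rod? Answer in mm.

1.14 mm

ΔT = 120.44 K
ordinary glass: ΔL = 90.7×10⁻⁷ × 0.9851 m × 120.44 = 1.0761×10⁻³ m = 1.0761 mm
bronze: ΔL = 18.7×10⁻⁶ × 0.9851 m × 120.44 = 2.2187×10⁻³ m = 2.2187 mm
difference = 2.2187 − 1.0761 = 1.1426 mm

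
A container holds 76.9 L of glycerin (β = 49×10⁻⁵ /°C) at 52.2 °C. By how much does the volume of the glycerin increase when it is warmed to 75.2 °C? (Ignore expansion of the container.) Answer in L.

ΔV = 0.867 L

|ΔT| = |75.2 − 52.2| = 23.0 K
ΔV = βV₀ΔT = (49×10⁻⁵)(76.9)(23.0) = 0.867 L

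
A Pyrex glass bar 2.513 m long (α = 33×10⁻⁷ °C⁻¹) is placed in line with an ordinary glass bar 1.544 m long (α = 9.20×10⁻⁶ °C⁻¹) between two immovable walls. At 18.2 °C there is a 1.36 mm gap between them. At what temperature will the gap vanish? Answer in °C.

T = 78.7 °C

α₁L₁ = 8.2929×10⁻⁶ m/K, α₂L₂ = 1.42048×10⁻⁵ m/K → total 2.24977×10⁻⁵ m/K
ΔT = g/(α₁L₁+α₂L₂) = 1.36×10⁻³ / 2.24977×10⁻⁵ = 60.451 K
T = 18.2 + 60.451 = 78.651 °C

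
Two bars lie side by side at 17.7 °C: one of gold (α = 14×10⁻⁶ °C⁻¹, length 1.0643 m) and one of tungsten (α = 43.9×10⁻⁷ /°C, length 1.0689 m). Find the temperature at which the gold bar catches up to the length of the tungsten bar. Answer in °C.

L₁(1 + α₁ΔT) = L₂(1 + α₂ΔT) ⇒ ΔT = (L₂ − L₁)/(α₁L₁ − α₂L₂)
L₂ − L₁ = 1.0689 − 1.0643 = 4.60×10⁻³ m
α₁L₁ − α₂L₂ = 14×10⁻⁶×1.0643 − 43.9×10⁻⁷×1.0689 = 1.0207729×10⁻⁵ m/K
ΔT = 4.60×10⁻³ / 1.0207729×10⁻⁵ = 450.639 K
T = 17.7 + 450.639 = 468.339 °C

T = 468.3 °C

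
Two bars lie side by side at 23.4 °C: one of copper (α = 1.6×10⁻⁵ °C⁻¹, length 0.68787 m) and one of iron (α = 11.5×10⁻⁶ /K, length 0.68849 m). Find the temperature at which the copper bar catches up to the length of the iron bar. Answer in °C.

L₁(1 + α₁ΔT) = L₂(1 + α₂ΔT) ⇒ ΔT = (L₂ − L₁)/(α₁L₁ − α₂L₂)
L₂ − L₁ = 0.68849 − 0.68787 = 6.20×10⁻⁴ m
α₁L₁ − α₂L₂ = 1.6×10⁻⁵×0.68787 − 11.5×10⁻⁶×0.68849 = 3.088285×10⁻⁶ m/K
ΔT = 6.20×10⁻⁴ / 3.088285×10⁻⁶ = 200.759 K
T = 23.4 + 200.759 = 224.159 °C

T = 224.2 °C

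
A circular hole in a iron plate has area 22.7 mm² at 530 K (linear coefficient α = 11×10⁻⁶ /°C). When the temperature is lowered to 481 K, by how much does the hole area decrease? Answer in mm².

Area coefficient ≈ 2α; |ΔT| = 49 K
ΔA = 2αA₀ΔT = 2(11×10⁻⁶)(22.7)(49) = 0.0245 mm²

ΔA = 0.0245 mm²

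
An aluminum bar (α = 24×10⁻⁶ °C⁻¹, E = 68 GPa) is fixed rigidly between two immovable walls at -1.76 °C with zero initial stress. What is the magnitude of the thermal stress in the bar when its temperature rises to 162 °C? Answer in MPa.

Fully constrained: the free strain ε = αΔT is blocked, so σ = Eε = EαΔT.
|ΔT| = 163.76 K
σ = 68.0×10⁹ × 24×10⁻⁶ × 163.76 = 2.67×10⁸ Pa

σ = 267 MPa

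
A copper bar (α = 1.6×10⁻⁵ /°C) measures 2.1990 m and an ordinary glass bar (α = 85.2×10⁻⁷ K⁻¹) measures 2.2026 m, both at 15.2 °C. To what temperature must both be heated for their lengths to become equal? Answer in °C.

Equal length when α₁L₁ΔT − α₂L₂ΔT = L₂ − L₁ = 3.60×10⁻³ m
α₁L₁ = 3.5184×10⁻⁵, α₂L₂ = 1.8766152×10⁻⁵ → Δ(αL) = 1.6417848×10⁻⁵ m/K
ΔT = 3.60×10⁻³ / 1.6417848×10⁻⁵ = 219.274 K, so T = 15.2 + 219.274 = 234.474 °C

T = 234.5 °C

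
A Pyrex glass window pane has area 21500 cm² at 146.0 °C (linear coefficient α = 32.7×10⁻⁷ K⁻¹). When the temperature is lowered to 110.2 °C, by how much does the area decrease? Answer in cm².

Area coefficient ≈ 2α; |ΔT| = 35.8 K
ΔA = 2αA₀ΔT = 2(32.7×10⁻⁷)(21500)(35.8) = 5.03 cm²

ΔA = 5.03 cm²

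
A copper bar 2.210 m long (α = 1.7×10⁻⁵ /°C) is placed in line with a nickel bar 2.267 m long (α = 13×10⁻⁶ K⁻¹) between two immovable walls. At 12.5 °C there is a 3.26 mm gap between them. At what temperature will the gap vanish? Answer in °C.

T = 61.1 °C

Gap closes when ΔL₁ + ΔL₂ = 3.26 mm = 3.26×10⁻³ m
(α₁L₁ + α₂L₂)ΔT = g
α₁L₁ + α₂L₂ = 1.7×10⁻⁵×2.210 + 13×10⁻⁶×2.267 = 6.7041×10⁻⁵ m/K
ΔT = 3.26×10⁻³ / 6.7041×10⁻⁵ = 48.627 K
T = 12.5 + 48.627 = 61.127 °C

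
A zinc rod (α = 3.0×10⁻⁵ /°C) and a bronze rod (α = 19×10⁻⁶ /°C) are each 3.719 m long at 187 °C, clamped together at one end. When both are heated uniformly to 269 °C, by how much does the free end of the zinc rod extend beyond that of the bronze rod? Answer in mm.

ΔT = 82 K
zinc: ΔL = 3.0×10⁻⁵ × 3.719 m × 82 = 9.1487×10⁻³ m = 9.1487 mm
bronze: ΔL = 19×10⁻⁶ × 3.719 m × 82 = 5.7942×10⁻³ m = 5.7942 mm
difference = 9.1487 − 5.7942 = 3.3545 mm

3.35 mm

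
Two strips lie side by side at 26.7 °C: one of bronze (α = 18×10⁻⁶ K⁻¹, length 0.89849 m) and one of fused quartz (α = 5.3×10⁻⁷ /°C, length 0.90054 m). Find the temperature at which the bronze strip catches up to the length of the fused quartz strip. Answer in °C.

T = 157.3 °C

L₁(1 + α₁ΔT) = L₂(1 + α₂ΔT) ⇒ ΔT = (L₂ − L₁)/(α₁L₁ − α₂L₂)
L₂ − L₁ = 0.90054 − 0.89849 = 2.05×10⁻³ m
α₁L₁ − α₂L₂ = 18×10⁻⁶×0.89849 − 5.3×10⁻⁷×0.90054 = 1.56955338×10⁻⁵ m/K
ΔT = 2.05×10⁻³ / 1.56955338×10⁻⁵ = 130.610 K
T = 26.7 + 130.610 = 157.310 °C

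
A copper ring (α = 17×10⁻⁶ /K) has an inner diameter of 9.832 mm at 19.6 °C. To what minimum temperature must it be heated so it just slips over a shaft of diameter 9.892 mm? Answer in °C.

T = 379 °C

Required Δd = 9.892 − 9.832 = 0.060 mm
Δd = αd₀ΔT ⇒ ΔT = Δd/(αd₀) = 0.060 / (17×10⁻⁶ × 9.832) = 358.97 K
T_min = 19.6 + 358.97 = 378.57 °C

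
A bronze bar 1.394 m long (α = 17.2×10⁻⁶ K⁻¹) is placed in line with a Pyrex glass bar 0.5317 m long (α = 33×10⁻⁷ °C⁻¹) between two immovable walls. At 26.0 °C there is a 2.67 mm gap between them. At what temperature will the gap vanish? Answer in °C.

Gap closes when ΔL₁ + ΔL₂ = 2.67 mm = 2.67×10⁻³ m
(α₁L₁ + α₂L₂)ΔT = g
α₁L₁ + α₂L₂ = 17.2×10⁻⁶×1.394 + 33×10⁻⁷×0.5317 = 2.573141×10⁻⁵ m/K
ΔT = 2.67×10⁻³ / 2.573141×10⁻⁵ = 103.76 K
T = 26.0 + 103.76 = 129.76 °C

T = 130 °C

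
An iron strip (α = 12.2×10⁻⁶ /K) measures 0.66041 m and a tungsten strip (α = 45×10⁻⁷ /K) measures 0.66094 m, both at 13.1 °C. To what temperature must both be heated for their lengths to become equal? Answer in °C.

L₁(1 + α₁ΔT) = L₂(1 + α₂ΔT) ⇒ ΔT = (L₂ − L₁)/(α₁L₁ − α₂L₂)
L₂ − L₁ = 0.66094 − 0.66041 = 5.30×10⁻⁴ m
α₁L₁ − α₂L₂ = 12.2×10⁻⁶×0.66041 − 45×10⁻⁷×0.66094 = 5.082772×10⁻⁶ m/K
ΔT = 5.30×10⁻⁴ / 5.082772×10⁻⁶ = 104.274 K
T = 13.1 + 104.274 = 117.374 °C

T = 117.4 °C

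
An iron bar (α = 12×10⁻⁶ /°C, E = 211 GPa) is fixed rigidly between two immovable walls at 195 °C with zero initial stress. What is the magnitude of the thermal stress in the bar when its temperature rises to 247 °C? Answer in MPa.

σ = 132 MPa

Fully constrained: the free strain ε = αΔT is blocked, so σ = Eε = EαΔT.
|ΔT| = 52 K
σ = 211×10⁹ × 12×10⁻⁶ × 52 = 1.32×10⁸ Pa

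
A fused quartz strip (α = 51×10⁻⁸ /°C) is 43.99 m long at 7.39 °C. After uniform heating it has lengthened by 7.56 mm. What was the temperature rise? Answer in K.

ΔT = 337 K

ΔL = αL₀ΔT ⇒ ΔT = ΔL / (αL₀)
ΔT = 7.56×10⁻³ m / (51×10⁻⁸ × 43.99 m) = 336.97 K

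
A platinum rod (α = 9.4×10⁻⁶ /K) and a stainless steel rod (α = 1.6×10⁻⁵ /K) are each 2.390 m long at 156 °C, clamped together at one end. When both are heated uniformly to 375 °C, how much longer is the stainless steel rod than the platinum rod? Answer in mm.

ΔT = 219 K
platinum: ΔL = 9.4×10⁻⁶ × 2.390 m × 219 = 4.9201×10⁻³ m = 4.9201 mm
stainless steel: ΔL = 1.6×10⁻⁵ × 2.390 m × 219 = 8.3746×10⁻³ m = 8.3746 mm
difference = 8.3746 − 4.9201 = 3.4545 mm

3.45 mm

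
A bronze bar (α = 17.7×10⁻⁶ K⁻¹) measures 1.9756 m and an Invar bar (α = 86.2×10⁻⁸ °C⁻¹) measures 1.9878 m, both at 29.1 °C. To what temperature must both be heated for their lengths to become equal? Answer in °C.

T = 396.0 °C

L₁(1 + α₁ΔT) = L₂(1 + α₂ΔT) ⇒ ΔT = (L₂ − L₁)/(α₁L₁ − α₂L₂)
L₂ − L₁ = 1.9878 − 1.9756 = 1.22×10⁻² m
α₁L₁ − α₂L₂ = 17.7×10⁻⁶×1.9756 − 86.2×10⁻⁸×1.9878 = 3.32546364×10⁻⁵ m/K
ΔT = 1.22×10⁻² / 3.32546364×10⁻⁵ = 366.866 K
T = 29.1 + 366.866 = 395.966 °C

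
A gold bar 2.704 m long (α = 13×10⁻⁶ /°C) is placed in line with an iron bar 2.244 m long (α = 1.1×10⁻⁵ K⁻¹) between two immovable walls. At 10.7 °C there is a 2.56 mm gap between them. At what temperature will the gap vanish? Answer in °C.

T = 53.5 °C

α₁L₁ = 3.5152×10⁻⁵ m/K, α₂L₂ = 2.4684×10⁻⁵ m/K → total 5.9836×10⁻⁵ m/K
ΔT = g/(α₁L₁+α₂L₂) = 2.56×10⁻³ / 5.9836×10⁻⁵ = 42.784 K
T = 10.7 + 42.784 = 53.484 °C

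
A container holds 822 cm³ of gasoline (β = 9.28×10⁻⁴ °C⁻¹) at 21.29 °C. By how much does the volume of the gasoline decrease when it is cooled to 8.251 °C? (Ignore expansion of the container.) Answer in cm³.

ΔV = 9.95 cm³

|ΔT| = |8.251 − 21.29| = 13.039 K
ΔV = βV₀ΔT = (9.28×10⁻⁴)(822)(13.039) = 9.95 cm³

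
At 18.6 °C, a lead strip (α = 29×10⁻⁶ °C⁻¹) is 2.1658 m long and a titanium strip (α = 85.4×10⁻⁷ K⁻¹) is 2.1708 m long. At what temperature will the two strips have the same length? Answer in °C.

Equal length when α₁L₁ΔT − α₂L₂ΔT = L₂ − L₁ = 5.00×10⁻³ m
α₁L₁ = 6.28082×10⁻⁵, α₂L₂ = 1.8538632×10⁻⁵ → Δ(αL) = 4.4269568×10⁻⁵ m/K
ΔT = 5.00×10⁻³ / 4.4269568×10⁻⁵ = 112.944 K, so T = 18.6 + 112.944 = 131.544 °C

T = 131.5 °C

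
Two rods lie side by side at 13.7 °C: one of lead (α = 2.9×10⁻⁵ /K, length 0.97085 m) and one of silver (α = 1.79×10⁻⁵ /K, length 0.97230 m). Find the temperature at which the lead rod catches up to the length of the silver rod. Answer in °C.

T = 148.6 °C

L₁(1 + α₁ΔT) = L₂(1 + α₂ΔT) ⇒ ΔT = (L₂ − L₁)/(α₁L₁ − α₂L₂)
L₂ − L₁ = 0.97230 − 0.97085 = 1.45×10⁻³ m
α₁L₁ − α₂L₂ = 2.9×10⁻⁵×0.97085 − 1.79×10⁻⁵×0.97230 = 1.075048×10⁻⁵ m/K
ΔT = 1.45×10⁻³ / 1.075048×10⁻⁵ = 134.878 K
T = 13.7 + 134.878 = 148.578 °C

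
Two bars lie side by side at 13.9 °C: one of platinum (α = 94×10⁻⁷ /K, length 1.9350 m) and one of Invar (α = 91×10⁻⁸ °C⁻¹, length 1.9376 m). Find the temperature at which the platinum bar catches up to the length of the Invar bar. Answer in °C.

L₁(1 + α₁ΔT) = L₂(1 + α₂ΔT) ⇒ ΔT = (L₂ − L₁)/(α₁L₁ − α₂L₂)
L₂ − L₁ = 1.9376 − 1.9350 = 2.60×10⁻³ m
α₁L₁ − α₂L₂ = 94×10⁻⁷×1.9350 − 91×10⁻⁸×1.9376 = 1.6425784×10⁻⁵ m/K
ΔT = 2.60×10⁻³ / 1.6425784×10⁻⁵ = 158.288 K
T = 13.9 + 158.288 = 172.188 °C

T = 172.2 °C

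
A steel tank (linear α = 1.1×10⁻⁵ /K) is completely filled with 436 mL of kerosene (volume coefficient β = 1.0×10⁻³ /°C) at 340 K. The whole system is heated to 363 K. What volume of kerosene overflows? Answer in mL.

9.70 mL

The tank also expands: β_container ≈ 3α = 3.3×10⁻⁵ /K
Net overflow = V₀(β_liq − 3α_cont)ΔT
β − 3α = 1.00×10⁻³ − 3.3×10⁻⁵ = 9.67×10⁻⁴ /K; ΔT = 23 K
ΔV = 436 × 9.67×10⁻⁴ × 23 = 9.70 mL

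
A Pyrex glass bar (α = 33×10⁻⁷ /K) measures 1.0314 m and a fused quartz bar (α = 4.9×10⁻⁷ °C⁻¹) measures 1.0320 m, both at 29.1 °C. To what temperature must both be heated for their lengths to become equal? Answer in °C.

L₁(1 + α₁ΔT) = L₂(1 + α₂ΔT) ⇒ ΔT = (L₂ − L₁)/(α₁L₁ − α₂L₂)
L₂ − L₁ = 1.0320 − 1.0314 = 6.00×10⁻⁴ m
α₁L₁ − α₂L₂ = 33×10⁻⁷×1.0314 − 4.9×10⁻⁷×1.0320 = 2.89794×10⁻⁶ m/K
ΔT = 6.00×10⁻⁴ / 2.89794×10⁻⁶ = 207.044 K
T = 29.1 + 207.044 = 236.144 °C

T = 236.1 °C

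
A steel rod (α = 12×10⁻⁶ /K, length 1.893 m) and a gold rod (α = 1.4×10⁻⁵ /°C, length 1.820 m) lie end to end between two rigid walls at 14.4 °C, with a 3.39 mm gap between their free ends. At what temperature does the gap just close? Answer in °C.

T = 84.7 °C

α₁L₁ = 2.2716×10⁻⁵ m/K, α₂L₂ = 2.548×10⁻⁵ m/K → total 4.8196×10⁻⁵ m/K
ΔT = g/(α₁L₁+α₂L₂) = 3.39×10⁻³ / 4.8196×10⁻⁵ = 70.338 K
T = 14.4 + 70.338 = 84.738 °C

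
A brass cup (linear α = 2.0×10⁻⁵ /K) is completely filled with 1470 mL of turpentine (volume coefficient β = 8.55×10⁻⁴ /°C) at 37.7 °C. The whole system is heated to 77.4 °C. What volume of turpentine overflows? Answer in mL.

46.4 mL

The cup also expands: β_container ≈ 3α = 6.0×10⁻⁵ /K
Net overflow = V₀(β_liq − 3α_cont)ΔT
β − 3α = 8.55×10⁻⁴ − 6.0×10⁻⁵ = 7.95×10⁻⁴ /K; ΔT = 39.7 K
ΔV = 1470 × 7.95×10⁻⁴ × 39.7 = 46.4 mL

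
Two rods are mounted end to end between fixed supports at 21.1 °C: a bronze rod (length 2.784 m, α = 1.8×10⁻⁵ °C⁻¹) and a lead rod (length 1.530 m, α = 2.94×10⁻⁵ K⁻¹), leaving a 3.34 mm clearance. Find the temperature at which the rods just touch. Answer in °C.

Gap closes when ΔL₁ + ΔL₂ = 3.34 mm = 3.34×10⁻³ m
(α₁L₁ + α₂L₂)ΔT = g
α₁L₁ + α₂L₂ = 1.8×10⁻⁵×2.784 + 2.94×10⁻⁵×1.530 = 9.5094×10⁻⁵ m/K
ΔT = 3.34×10⁻³ / 9.5094×10⁻⁵ = 35.123 K
T = 21.1 + 35.123 = 56.223 °C

T = 56.2 °C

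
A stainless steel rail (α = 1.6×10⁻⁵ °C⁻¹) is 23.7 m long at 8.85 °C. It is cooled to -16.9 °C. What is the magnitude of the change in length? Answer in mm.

|ΔT| = |-16.9 − 8.85| = 25.75 K
ΔL = αL₀ΔT = (1.6×10⁻⁵)(23.7)(25.75) = 9.76×10⁻³ m

ΔL = 9.76 mm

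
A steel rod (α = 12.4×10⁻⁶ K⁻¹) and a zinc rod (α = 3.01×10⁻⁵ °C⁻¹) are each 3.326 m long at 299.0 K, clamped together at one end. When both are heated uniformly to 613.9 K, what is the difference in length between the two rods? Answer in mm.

ΔT = 314.9 K
steel: ΔL = 12.4×10⁻⁶ × 3.326 m × 314.9 = 1.2987×10⁻² m = 12.987 mm
zinc: ΔL = 3.01×10⁻⁵ × 3.326 m × 314.9 = 3.1525×10⁻² m = 31.525 mm
difference = 31.525 − 12.987 = 18.538 mm

18.5 mm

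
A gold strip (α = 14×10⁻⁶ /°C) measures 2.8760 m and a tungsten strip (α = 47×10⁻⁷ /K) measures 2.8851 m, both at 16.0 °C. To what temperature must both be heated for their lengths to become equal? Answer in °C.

L₁(1 + α₁ΔT) = L₂(1 + α₂ΔT) ⇒ ΔT = (L₂ − L₁)/(α₁L₁ − α₂L₂)
L₂ − L₁ = 2.8851 − 2.8760 = 9.10×10⁻³ m
α₁L₁ − α₂L₂ = 14×10⁻⁶×2.8760 − 47×10⁻⁷×2.8851 = 2.670403×10⁻⁵ m/K
ΔT = 9.10×10⁻³ / 2.670403×10⁻⁵ = 340.773 K
T = 16.0 + 340.773 = 356.773 °C

T = 356.8 °C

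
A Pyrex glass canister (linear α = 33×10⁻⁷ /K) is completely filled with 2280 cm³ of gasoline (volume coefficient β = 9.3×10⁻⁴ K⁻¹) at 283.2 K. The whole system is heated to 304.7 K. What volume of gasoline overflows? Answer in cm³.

45.1 cm³

The canister also expands: β_container ≈ 3α = 9.9×10⁻⁶ /K
Net overflow = V₀(β_liq − 3α_cont)ΔT
β − 3α = 9.30×10⁻⁴ − 9.9×10⁻⁶ = 9.201×10⁻⁴ /K; ΔT = 21.5 K
ΔV = 2280 × 9.201×10⁻⁴ × 21.5 = 45.1 cm³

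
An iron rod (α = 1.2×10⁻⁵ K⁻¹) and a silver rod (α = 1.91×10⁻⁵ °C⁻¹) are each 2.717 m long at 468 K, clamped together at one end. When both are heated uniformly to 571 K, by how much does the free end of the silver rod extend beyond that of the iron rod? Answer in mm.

1.99 mm

ΔT = 103 K
iron: ΔL = 1.2×10⁻⁵ × 2.717 m × 103 = 3.3582×10⁻³ m = 3.3582 mm
silver: ΔL = 1.91×10⁻⁵ × 2.717 m × 103 = 5.3452×10⁻³ m = 5.3452 mm
difference = 5.3452 − 3.3582 = 1.9870 mm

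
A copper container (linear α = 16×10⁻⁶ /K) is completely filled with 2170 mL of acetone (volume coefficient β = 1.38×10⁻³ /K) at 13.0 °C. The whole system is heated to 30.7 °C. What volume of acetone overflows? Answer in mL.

The container also expands: β_container ≈ 3α = 4.8×10⁻⁵ /K
Net overflow = V₀(β_liq − 3α_cont)ΔT
β − 3α = 1.38×10⁻³ − 4.8×10⁻⁵ = 1.332×10⁻³ /K; ΔT = 17.7 K
ΔV = 2170 × 1.332×10⁻³ × 17.7 = 51.2 mL

51.2 mL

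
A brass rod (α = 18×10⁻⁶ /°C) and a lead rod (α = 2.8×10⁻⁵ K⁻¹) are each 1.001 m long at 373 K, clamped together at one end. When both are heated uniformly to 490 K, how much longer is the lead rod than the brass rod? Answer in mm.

ΔT = 117 K
brass: ΔL = 18×10⁻⁶ × 1.001 m × 117 = 2.1081×10⁻³ m = 2.1081 mm
lead: ΔL = 2.8×10⁻⁵ × 1.001 m × 117 = 3.2793×10⁻³ m = 3.2793 mm
difference = 3.2793 − 2.1081 = 1.1712 mm

1.17 mm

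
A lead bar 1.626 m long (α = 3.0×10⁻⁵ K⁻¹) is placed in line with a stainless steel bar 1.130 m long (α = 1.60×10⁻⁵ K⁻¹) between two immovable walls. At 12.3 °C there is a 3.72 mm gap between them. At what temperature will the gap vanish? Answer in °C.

α₁L₁ = 4.878×10⁻⁵ m/K, α₂L₂ = 1.808×10⁻⁵ m/K → total 6.686×10⁻⁵ m/K
ΔT = g/(α₁L₁+α₂L₂) = 3.72×10⁻³ / 6.686×10⁻⁵ = 55.639 K
T = 12.3 + 55.639 = 67.939 °C

T = 67.9 °C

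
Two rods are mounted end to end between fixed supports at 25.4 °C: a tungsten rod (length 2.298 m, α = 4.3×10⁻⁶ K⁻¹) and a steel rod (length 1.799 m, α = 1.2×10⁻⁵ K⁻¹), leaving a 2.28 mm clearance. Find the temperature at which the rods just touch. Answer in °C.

Gap closes when ΔL₁ + ΔL₂ = 2.28 mm = 2.28×10⁻³ m
(α₁L₁ + α₂L₂)ΔT = g
α₁L₁ + α₂L₂ = 4.3×10⁻⁶×2.298 + 1.2×10⁻⁵×1.799 = 3.14694×10⁻⁵ m/K
ΔT = 2.28×10⁻³ / 3.14694×10⁻⁵ = 72.451 K
T = 25.4 + 72.451 = 97.851 °C

T = 97.9 °C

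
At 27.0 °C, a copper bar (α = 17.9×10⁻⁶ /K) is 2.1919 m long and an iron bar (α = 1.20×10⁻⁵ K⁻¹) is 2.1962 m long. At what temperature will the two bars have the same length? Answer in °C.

T = 360.8 °C

Equal length when α₁L₁ΔT − α₂L₂ΔT = L₂ − L₁ = 4.30×10⁻³ m
α₁L₁ = 3.923501×10⁻⁵, α₂L₂ = 2.63544×10⁻⁵ → Δ(αL) = 1.288061×10⁻⁵ m/K
ΔT = 4.30×10⁻³ / 1.288061×10⁻⁵ = 333.835 K, so T = 27.0 + 333.835 = 360.835 °C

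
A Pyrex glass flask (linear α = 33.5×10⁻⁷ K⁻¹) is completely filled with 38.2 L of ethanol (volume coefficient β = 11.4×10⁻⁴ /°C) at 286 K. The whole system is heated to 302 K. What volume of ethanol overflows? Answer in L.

The flask also expands: β_container ≈ 3α = 1.005×10⁻⁵ /K
Net overflow = V₀(β_liq − 3α_cont)ΔT
β − 3α = 1.14×10⁻³ − 1.005×10⁻⁵ = 1.12995×10⁻³ /K; ΔT = 16 K
ΔV = 38.2 × 1.12995×10⁻³ × 16 = 0.691 L

0.691 L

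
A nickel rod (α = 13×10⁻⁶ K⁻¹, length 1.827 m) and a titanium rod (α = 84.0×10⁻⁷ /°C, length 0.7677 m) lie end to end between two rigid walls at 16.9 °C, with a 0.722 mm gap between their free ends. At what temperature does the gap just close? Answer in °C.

T = 40.8 °C

α₁L₁ = 2.3751×10⁻⁵ m/K, α₂L₂ = 6.44868×10⁻⁶ m/K → total 3.019968×10⁻⁵ m/K
ΔT = g/(α₁L₁+α₂L₂) = 7.22×10⁻⁴ / 3.019968×10⁻⁵ = 23.908 K
T = 16.9 + 23.908 = 40.808 °C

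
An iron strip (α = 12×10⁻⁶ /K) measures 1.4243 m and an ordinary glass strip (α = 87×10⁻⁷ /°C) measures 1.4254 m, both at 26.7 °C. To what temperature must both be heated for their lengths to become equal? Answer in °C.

L₁(1 + α₁ΔT) = L₂(1 + α₂ΔT) ⇒ ΔT = (L₂ − L₁)/(α₁L₁ − α₂L₂)
L₂ − L₁ = 1.4254 − 1.4243 = 1.10×10⁻³ m
α₁L₁ − α₂L₂ = 12×10⁻⁶×1.4243 − 87×10⁻⁷×1.4254 = 4.69062×10⁻⁶ m/K
ΔT = 1.10×10⁻³ / 4.69062×10⁻⁶ = 234.511 K
T = 26.7 + 234.511 = 261.211 °C

T = 261.2 °C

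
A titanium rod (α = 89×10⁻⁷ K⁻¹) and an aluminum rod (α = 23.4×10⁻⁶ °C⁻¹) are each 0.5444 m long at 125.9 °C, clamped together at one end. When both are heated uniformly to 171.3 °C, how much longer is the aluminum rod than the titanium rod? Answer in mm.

0.358 mm

ΔT = 45.4 K
titanium: ΔL = 89×10⁻⁷ × 0.5444 m × 45.4 = 2.1997×10⁻⁴ m = 0.21997 mm
aluminum: ΔL = 23.4×10⁻⁶ × 0.5444 m × 45.4 = 5.7835×10⁻⁴ m = 0.57835 mm
difference = 0.57835 − 0.21997 = 0.35838 mm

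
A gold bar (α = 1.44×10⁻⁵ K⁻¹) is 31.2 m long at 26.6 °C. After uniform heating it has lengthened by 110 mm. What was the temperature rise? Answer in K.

ΔL = αL₀ΔT ⇒ ΔT = ΔL / (αL₀)
ΔT = 110×10⁻³ m / (1.44×10⁻⁵ × 31.2 m) = 244.84 K

ΔT = 245 K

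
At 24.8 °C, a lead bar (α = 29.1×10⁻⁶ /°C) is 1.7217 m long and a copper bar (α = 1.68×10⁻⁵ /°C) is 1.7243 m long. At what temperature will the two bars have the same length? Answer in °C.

L₁(1 + α₁ΔT) = L₂(1 + α₂ΔT) ⇒ ΔT = (L₂ − L₁)/(α₁L₁ − α₂L₂)
L₂ − L₁ = 1.7243 − 1.7217 = 2.60×10⁻³ m
α₁L₁ − α₂L₂ = 29.1×10⁻⁶×1.7217 − 1.68×10⁻⁵×1.7243 = 2.113323×10⁻⁵ m/K
ΔT = 2.60×10⁻³ / 2.113323×10⁻⁵ = 123.029 K
T = 24.8 + 123.029 = 147.829 °C

T = 147.8 °C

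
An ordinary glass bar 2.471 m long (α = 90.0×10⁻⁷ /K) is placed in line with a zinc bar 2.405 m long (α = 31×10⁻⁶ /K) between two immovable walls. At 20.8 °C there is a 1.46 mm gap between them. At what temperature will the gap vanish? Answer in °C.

T = 35.9 °C

α₁L₁ = 2.2239×10⁻⁵ m/K, α₂L₂ = 7.4555×10⁻⁵ m/K → total 9.6794×10⁻⁵ m/K
ΔT = g/(α₁L₁+α₂L₂) = 1.46×10⁻³ / 9.6794×10⁻⁵ = 15.084 K
T = 20.8 + 15.084 = 35.884 °C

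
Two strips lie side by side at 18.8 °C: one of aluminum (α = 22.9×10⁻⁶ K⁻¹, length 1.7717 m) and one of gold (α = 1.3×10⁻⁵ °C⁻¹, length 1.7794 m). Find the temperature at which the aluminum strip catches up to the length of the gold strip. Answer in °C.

L₁(1 + α₁ΔT) = L₂(1 + α₂ΔT) ⇒ ΔT = (L₂ − L₁)/(α₁L₁ − α₂L₂)
L₂ − L₁ = 1.7794 − 1.7717 = 7.70×10⁻³ m
α₁L₁ − α₂L₂ = 22.9×10⁻⁶×1.7717 − 1.3×10⁻⁵×1.7794 = 1.743973×10⁻⁵ m/K
ΔT = 7.70×10⁻³ / 1.743973×10⁻⁵ = 441.521 K
T = 18.8 + 441.521 = 460.321 °C

T = 460.3 °C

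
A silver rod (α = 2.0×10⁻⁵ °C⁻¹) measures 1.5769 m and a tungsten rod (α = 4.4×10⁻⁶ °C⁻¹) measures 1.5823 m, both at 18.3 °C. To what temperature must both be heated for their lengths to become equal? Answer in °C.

L₁(1 + α₁ΔT) = L₂(1 + α₂ΔT) ⇒ ΔT = (L₂ − L₁)/(α₁L₁ − α₂L₂)
L₂ − L₁ = 1.5823 − 1.5769 = 5.40×10⁻³ m
α₁L₁ − α₂L₂ = 2.0×10⁻⁵×1.5769 − 4.4×10⁻⁶×1.5823 = 2.457588×10⁻⁵ m/K
ΔT = 5.40×10⁻³ / 2.457588×10⁻⁵ = 219.728 K
T = 18.3 + 219.728 = 238.028 °C

T = 238.0 °C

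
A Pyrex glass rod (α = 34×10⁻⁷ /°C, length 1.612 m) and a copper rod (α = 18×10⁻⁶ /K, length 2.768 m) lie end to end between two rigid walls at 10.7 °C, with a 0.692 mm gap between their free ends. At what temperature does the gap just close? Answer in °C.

T = 23.2 °C

α₁L₁ = 5.4808×10⁻⁶ m/K, α₂L₂ = 4.9824×10⁻⁵ m/K → total 5.53048×10⁻⁵ m/K
ΔT = g/(α₁L₁+α₂L₂) = 6.92×10⁻⁴ / 5.53048×10⁻⁵ = 12.512 K
T = 10.7 + 12.512 = 23.212 °C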